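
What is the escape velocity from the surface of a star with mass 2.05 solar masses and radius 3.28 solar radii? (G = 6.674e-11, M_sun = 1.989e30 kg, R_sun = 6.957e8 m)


M = 2.05 * 1.989e30 kg = 4.07745e+30 kg; R = 3.28 * 6.957e8 m = 2.281896e+09 m. v_esc = sqrt(2GM/R) = sqrt(2 * 6.674e-11 * 4.07745e+30 / 2.281896e+09) = 488376.207

488376.207 m/s


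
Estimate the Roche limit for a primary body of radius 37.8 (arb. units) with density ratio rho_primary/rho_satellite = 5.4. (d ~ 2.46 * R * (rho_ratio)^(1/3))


d_Roche = 2.46 * 37.8 * 5.4^(1/3) = 163.1391

163.1391


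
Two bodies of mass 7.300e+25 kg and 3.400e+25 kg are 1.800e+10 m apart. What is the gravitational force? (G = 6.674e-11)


F = G*m1*m2/r^2 = 6.674e-11 * 7.300e+25 * 3.400e+25 / (1.800e+10)^2 = 6.674e-11 * 2.482e+51 / 3.240e+20 = 5.113e+20

5.113e+20 N


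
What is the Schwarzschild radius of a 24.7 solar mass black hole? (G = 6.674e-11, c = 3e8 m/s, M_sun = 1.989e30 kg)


M = 24.7 * 1.989e30 kg = 4.91283e+31 kg. rs = 2GM/c^2 = 2 * 6.674e-11 * 4.91283e+31 / (3e8)^2 = 72862.7276

72862.7276 m


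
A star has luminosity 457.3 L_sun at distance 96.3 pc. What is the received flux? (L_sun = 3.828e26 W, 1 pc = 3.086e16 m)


F = L / (4*pi*d^2) = 1.751e+29 / (4*pi*(2.972e+18)^2) = 1.577e-09

1.577e-09 W/m^2


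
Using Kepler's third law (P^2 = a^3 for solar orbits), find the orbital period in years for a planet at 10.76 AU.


P = a^(3/2) = 10.76^1.5 = 35.2954

35.2954 years


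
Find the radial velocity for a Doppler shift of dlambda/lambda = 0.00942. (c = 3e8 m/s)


v = (dlambda/lambda) * c = 0.00942 * 3e8 = 2.826e+06

2.826e+06 m/s


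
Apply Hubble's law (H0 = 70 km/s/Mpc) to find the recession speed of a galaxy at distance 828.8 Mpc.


v = H0 * d = 70 * 828.8 = 58016.0

58016.0 km/s


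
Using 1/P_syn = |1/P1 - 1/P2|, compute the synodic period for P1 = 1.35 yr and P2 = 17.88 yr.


1/P_syn = |1/P1 - 1/P2| = |1/1.35 - 1/17.88| => P_syn = 1.4603

1.4603 years


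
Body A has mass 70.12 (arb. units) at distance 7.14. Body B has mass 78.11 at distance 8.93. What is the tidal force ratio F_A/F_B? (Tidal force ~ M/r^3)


Ratio = (M1/r1^3) / (M2/r2^3) = (70.12/7.14^3) / (78.11/8.93^3) = 1.7563

1.7563


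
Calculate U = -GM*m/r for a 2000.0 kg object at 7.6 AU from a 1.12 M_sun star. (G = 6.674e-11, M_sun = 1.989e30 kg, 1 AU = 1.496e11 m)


M = 1.12 * 1.989e30 kg = 2.22768e+30 kg; r = 7.6 AU * 1.496e11 m/AU = 1.13696e+12 m. U = -GM*m/r = -(6.674e-11 * 2.22768e+30 * 2000.0) / 1.13696e+12 = -2.615e+11

-2.615e+11 J


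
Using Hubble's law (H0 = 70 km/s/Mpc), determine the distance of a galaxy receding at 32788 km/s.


d = v / H0 = 32788 / 70 = 468.4

468.4 Mpc


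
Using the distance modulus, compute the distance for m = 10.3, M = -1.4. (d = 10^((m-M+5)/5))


d = 10^((m - M + 5)/5) = 10^((10.3 - -1.4 + 5)/5) = 2187.7616

2187.7616 pc


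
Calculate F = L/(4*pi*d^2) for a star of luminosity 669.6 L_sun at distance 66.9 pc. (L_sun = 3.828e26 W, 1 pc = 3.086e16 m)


F = L / (4*pi*d^2) = 2.563e+29 / (4*pi*(2.065e+18)^2) = 4.786e-09

4.786e-09 W/m^2


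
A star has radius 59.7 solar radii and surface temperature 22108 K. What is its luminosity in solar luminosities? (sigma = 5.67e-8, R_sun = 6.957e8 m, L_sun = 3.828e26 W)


R = 59.7 * 6.957e8 m = 4.153329e+10 m. L = 4*pi*R^2*sigma*T^4 = 4*pi*(4.153329e+10)^2 * 5.67e-8 * 22108^4 = 2.936184999e+32 W. L/L_sun = 2.936184999e+32 / 3.828e26 = 767028.4742

767028.4742 L_sun


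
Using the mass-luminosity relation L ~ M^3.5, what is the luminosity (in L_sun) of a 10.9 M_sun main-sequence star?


L/L_sun = (M/M_sun)^3.5 = 10.9^3.5 = 4275.5574

4275.5574 L_sun


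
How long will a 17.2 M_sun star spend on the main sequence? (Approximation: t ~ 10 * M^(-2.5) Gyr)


t = 10 * M^(-2.5) = 10 * 17.2^(-2.5) = 0.0082

0.0082 Gyr


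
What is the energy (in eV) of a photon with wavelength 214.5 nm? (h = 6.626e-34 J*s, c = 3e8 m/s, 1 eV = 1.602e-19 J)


E = hc/lambda = 6.626e-34 * 3e8 / 2.145e-07 = 9.267e-19 J = 5.7847 eV

5.7847 eV


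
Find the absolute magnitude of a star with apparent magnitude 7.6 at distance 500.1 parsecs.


M = m - 5*log10(d) + 5 = 7.6 - 5*log10(500.1) + 5 = -0.8953

-0.8953


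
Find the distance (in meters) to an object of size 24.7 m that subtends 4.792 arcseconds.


D = size / theta_rad, theta_rad = 4.792 * pi/(180*3600) = 2.323e-05, D = 1.063e+06

1.063e+06 m


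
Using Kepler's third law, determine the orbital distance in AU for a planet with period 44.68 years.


a = P^(2/3) = 44.68^(2/3) = 12.5914

12.5914 AU


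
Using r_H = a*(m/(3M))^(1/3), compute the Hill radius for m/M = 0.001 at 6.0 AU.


r_H = a * (m/3M)^(1/3) = 6.0 * (0.001/3)^(1/3) = 0.416

0.416 AU


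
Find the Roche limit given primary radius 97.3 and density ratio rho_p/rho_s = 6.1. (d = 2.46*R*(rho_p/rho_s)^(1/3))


d_Roche = 2.46 * 97.3 * 6.1^(1/3) = 437.3454

437.3454


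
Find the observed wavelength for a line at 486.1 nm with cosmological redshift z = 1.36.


lam_obs = lam_emit * (1 + z) = 486.1 * (1 + 1.36) = 1147.196

1147.196 nm


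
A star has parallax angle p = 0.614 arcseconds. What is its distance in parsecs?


d = 1/p = 1/0.614 = 1.6287

1.6287 pc


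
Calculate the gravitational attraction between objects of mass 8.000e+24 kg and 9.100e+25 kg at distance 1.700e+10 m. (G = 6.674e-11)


F = G*m1*m2/r^2 = 6.674e-11 * 8.000e+24 * 9.100e+25 / (1.700e+10)^2 = 6.674e-11 * 7.280e+50 / 2.890e+20 = 1.681e+20

1.681e+20 N


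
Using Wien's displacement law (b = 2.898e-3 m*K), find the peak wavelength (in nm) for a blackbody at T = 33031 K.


lam_max = b / T = 2.898e-3 / 33031 = 8.774e-08 m = 87.7358 nm

87.7358 nm


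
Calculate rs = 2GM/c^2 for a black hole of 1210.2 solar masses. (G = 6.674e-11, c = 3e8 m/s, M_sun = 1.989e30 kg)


M = 1210.2 * 1.989e30 kg = 2.4070878e+33 kg. rs = 2GM/c^2 = 2 * 6.674e-11 * 2.4070878e+33 / (3e8)^2 = 3.570e+06

3.570e+06 m


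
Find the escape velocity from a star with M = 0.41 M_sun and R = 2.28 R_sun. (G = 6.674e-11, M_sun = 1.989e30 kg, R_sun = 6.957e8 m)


M = 0.41 * 1.989e30 kg = 8.1549e+29 kg; R = 2.28 * 6.957e8 m = 1.586196e+09 m. v_esc = sqrt(2GM/R) = sqrt(2 * 6.674e-11 * 8.1549e+29 / 1.586196e+09) = 261962.42

261962.42 m/s


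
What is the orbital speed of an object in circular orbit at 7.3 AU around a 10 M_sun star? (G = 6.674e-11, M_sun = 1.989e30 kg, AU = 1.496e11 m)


v = sqrt(GM/r) = sqrt(6.674e-11 * 1.989e+31 / 1.092e+12) = 34864.4859

34864.4859 m/s


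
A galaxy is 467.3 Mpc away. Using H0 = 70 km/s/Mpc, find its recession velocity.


v = H0 * d = 70 * 467.3 = 32711.0

32711.0 km/s


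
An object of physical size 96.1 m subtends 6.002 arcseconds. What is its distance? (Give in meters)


D = size / theta_rad, theta_rad = 6.002 * pi/(180*3600) = 2.910e-05, D = 3.303e+06

3.303e+06 m


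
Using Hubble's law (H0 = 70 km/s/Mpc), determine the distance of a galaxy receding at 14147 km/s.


d = v / H0 = 14147 / 70 = 202.1

202.1 Mpc


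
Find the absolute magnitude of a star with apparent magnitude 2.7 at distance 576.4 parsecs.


M = m - 5*log10(d) + 5 = 2.7 - 5*log10(576.4) + 5 = -6.1036

-6.1036


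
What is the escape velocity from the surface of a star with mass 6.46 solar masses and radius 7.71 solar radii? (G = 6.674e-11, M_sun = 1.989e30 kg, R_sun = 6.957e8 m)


M = 6.46 * 1.989e30 kg = 1.284894e+31 kg; R = 7.71 * 6.957e8 m = 5.363847e+09 m. v_esc = sqrt(2GM/R) = sqrt(2 * 6.674e-11 * 1.284894e+31 / 5.363847e+09) = 565462.1744

565462.1744 m/s


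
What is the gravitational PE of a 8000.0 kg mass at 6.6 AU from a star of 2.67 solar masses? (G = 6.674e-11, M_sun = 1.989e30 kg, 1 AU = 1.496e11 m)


M = 2.67 * 1.989e30 kg = 5.31063e+30 kg; r = 6.6 AU * 1.496e11 m/AU = 9.8736e+11 m. U = -GM*m/r = -(6.674e-11 * 5.31063e+30 * 8000.0) / 9.8736e+11 = -2.872e+12

-2.872e+12 J


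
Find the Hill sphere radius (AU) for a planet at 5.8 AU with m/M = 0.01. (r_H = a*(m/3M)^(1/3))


r_H = a * (m/3M)^(1/3) = 5.8 * (0.01/3)^(1/3) = 0.8664

0.8664 AU


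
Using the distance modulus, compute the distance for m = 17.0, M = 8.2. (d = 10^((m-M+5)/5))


d = 10^((m - M + 5)/5) = 10^((17.0 - 8.2 + 5)/5) = 575.4399

575.4399 pc


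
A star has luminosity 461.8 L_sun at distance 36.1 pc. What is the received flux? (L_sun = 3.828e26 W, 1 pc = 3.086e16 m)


F = L / (4*pi*d^2) = 1.768e+29 / (4*pi*(1.114e+18)^2) = 1.133e-08

1.133e-08 W/m^2


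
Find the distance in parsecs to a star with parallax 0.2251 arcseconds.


d = 1/p = 1/0.2251 = 4.4425

4.4425 pc


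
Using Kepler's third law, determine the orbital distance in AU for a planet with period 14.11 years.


a = P^(2/3) = 14.11^(2/3) = 5.8392

5.8392 AU


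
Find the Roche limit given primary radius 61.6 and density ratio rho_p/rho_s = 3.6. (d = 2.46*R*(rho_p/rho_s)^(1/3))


d_Roche = 2.46 * 61.6 * 3.6^(1/3) = 232.2469

232.2469


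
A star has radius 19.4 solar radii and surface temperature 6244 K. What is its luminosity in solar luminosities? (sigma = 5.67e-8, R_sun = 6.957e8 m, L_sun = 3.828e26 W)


R = 19.4 * 6.957e8 m = 1.349658e+10 m. L = 4*pi*R^2*sigma*T^4 = 4*pi*(1.349658e+10)^2 * 5.67e-8 * 6244^4 = 1.972840464e+29 W. L/L_sun = 1.972840464e+29 / 3.828e26 = 515.3711

515.3711 L_sun


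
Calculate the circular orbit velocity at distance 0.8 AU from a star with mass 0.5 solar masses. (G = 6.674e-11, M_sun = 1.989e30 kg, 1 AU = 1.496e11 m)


v = sqrt(GM/r) = sqrt(6.674e-11 * 9.945e+29 / 1.197e+11) = 23549.6634

23549.6634 m/s


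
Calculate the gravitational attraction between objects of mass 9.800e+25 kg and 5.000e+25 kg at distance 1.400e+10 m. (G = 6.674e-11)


F = G*m1*m2/r^2 = 6.674e-11 * 9.800e+25 * 5.000e+25 / (1.400e+10)^2 = 6.674e-11 * 4.900e+51 / 1.960e+20 = 1.669e+21

1.669e+21 N


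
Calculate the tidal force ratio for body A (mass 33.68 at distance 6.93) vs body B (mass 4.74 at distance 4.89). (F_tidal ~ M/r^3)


Ratio = (M1/r1^3) / (M2/r2^3) = (33.68/6.93^3) / (4.74/4.89^3) = 2.4964

2.4964


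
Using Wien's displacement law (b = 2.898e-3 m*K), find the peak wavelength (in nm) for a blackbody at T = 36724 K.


lam_max = b / T = 2.898e-3 / 36724 = 7.891e-08 m = 78.913 nm

78.913 nm


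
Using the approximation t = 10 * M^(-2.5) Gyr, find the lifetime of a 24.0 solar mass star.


t = 10 * M^(-2.5) = 10 * 24.0^(-2.5) = 0.0035

0.0035 Gyr


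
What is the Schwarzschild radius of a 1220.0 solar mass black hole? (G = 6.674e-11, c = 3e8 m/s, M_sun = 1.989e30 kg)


M = 1220.0 * 1.989e30 kg = 2.42658e+33 kg. rs = 2GM/c^2 = 2 * 6.674e-11 * 2.42658e+33 / (3e8)^2 = 3.599e+06

3.599e+06 m


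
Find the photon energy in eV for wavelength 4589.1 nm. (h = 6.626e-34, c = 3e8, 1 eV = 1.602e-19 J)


E = hc/lambda = 6.626e-34 * 3e8 / 4.589e-06 = 4.332e-20 J = 0.2704 eV

0.2704 eV


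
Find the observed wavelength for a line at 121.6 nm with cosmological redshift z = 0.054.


lam_obs = lam_emit * (1 + z) = 121.6 * (1 + 0.054) = 128.1664

128.1664 nm


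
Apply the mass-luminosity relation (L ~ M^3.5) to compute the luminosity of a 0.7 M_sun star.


L/L_sun = (M/M_sun)^3.5 = 0.7^3.5 = 0.287

0.287 L_sun


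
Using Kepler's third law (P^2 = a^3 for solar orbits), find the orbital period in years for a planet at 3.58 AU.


P = a^(3/2) = 3.58^1.5 = 6.7737

6.7737 years


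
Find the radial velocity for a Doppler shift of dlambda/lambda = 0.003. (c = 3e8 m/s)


v = (dlambda/lambda) * c = 0.003 * 3e8 = 900000.0

900000.0 m/s


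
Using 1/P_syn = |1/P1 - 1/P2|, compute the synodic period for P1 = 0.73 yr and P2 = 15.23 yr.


1/P_syn = |1/P1 - 1/P2| = |1/0.73 - 1/15.23| => P_syn = 0.7668

0.7668 years


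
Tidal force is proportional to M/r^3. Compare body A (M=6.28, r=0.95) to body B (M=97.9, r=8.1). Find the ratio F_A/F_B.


Ratio = (M1/r1^3) / (M2/r2^3) = (6.28/0.95^3) / (97.9/8.1^3) = 39.7614

39.7614


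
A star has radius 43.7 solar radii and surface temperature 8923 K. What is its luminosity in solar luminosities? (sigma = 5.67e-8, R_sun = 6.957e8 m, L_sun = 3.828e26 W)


R = 43.7 * 6.957e8 m = 3.040209e+10 m. L = 4*pi*R^2*sigma*T^4 = 4*pi*(3.040209e+10)^2 * 5.67e-8 * 8923^4 = 4.174874026e+30 W. L/L_sun = 4.174874026e+30 / 3.828e26 = 10906.1495

10906.1495 L_sun


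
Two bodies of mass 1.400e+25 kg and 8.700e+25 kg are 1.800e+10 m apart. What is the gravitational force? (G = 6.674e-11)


F = G*m1*m2/r^2 = 6.674e-11 * 1.400e+25 * 8.700e+25 / (1.800e+10)^2 = 6.674e-11 * 1.218e+51 / 3.240e+20 = 2.509e+20

2.509e+20 N


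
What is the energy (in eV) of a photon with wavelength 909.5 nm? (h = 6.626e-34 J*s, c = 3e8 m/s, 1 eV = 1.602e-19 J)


E = hc/lambda = 6.626e-34 * 3e8 / 9.095e-07 = 2.186e-19 J = 1.3643 eV

1.3643 eV


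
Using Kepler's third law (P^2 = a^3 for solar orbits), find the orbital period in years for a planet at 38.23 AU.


P = a^(3/2) = 38.23^1.5 = 236.3777

236.3777 years


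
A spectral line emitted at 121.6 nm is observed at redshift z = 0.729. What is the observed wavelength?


lam_obs = lam_emit * (1 + z) = 121.6 * (1 + 0.729) = 210.2464

210.2464 nm


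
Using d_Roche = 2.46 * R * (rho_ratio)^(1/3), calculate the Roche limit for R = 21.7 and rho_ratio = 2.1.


d_Roche = 2.46 * 21.7 * 2.1^(1/3) = 68.3599

68.3599


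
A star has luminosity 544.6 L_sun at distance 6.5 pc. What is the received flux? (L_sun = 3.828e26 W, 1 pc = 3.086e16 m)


F = L / (4*pi*d^2) = 2.085e+29 / (4*pi*(2.006e+17)^2) = 4.123e-07

4.123e-07 W/m^2


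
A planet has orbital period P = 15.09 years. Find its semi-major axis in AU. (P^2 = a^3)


a = P^(2/3) = 15.09^(2/3) = 6.1065

6.1065 AU


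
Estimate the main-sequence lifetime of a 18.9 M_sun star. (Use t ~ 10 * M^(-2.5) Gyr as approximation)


t = 10 * M^(-2.5) = 10 * 18.9^(-2.5) = 0.0064

0.0064 Gyr


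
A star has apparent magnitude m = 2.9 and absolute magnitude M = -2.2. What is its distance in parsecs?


d = 10^((m - M + 5)/5) = 10^((2.9 - -2.2 + 5)/5) = 104.7129

104.7129 pc


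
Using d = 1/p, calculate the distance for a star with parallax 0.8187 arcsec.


d = 1/p = 1/0.8187 = 1.2214

1.2214 pc


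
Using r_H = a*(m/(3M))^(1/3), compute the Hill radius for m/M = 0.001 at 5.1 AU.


r_H = a * (m/3M)^(1/3) = 5.1 * (0.001/3)^(1/3) = 0.3536

0.3536 AU


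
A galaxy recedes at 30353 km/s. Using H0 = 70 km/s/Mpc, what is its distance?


d = v / H0 = 30353 / 70 = 433.6143

433.6143 Mpc


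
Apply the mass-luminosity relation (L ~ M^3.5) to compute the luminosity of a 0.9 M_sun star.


L/L_sun = (M/M_sun)^3.5 = 0.9^3.5 = 0.6916

0.6916 L_sun


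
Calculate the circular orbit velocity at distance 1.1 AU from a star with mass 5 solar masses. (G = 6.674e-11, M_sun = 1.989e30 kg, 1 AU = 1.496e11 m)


v = sqrt(GM/r) = sqrt(6.674e-11 * 9.945e+30 / 1.646e+11) = 63508.7194

63508.7194 m/s


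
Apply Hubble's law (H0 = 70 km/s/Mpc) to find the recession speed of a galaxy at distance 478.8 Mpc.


v = H0 * d = 70 * 478.8 = 33516.0

33516.0 km/s


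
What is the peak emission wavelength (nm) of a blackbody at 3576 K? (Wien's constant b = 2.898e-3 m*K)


lam_max = b / T = 2.898e-3 / 3576 = 8.104e-07 m = 810.4027 nm

810.4027 nm


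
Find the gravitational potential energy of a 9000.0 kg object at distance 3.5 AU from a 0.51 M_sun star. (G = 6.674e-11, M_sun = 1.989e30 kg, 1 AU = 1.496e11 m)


M = 0.51 * 1.989e30 kg = 1.01439e+30 kg; r = 3.5 AU * 1.496e11 m/AU = 5.236e+11 m. U = -GM*m/r = -(6.674e-11 * 1.01439e+30 * 9000.0) / 5.236e+11 = -1.164e+12

-1.164e+12 J


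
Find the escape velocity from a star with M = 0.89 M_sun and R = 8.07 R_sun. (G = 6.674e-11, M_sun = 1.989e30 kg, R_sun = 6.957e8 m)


M = 0.89 * 1.989e30 kg = 1.77021e+30 kg; R = 8.07 * 6.957e8 m = 5.614299e+09 m. v_esc = sqrt(2GM/R) = sqrt(2 * 6.674e-11 * 1.77021e+30 / 5.614299e+09) = 205150.5685

205150.5685 m/s


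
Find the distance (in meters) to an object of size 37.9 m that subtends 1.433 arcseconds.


D = size / theta_rad, theta_rad = 1.433 * pi/(180*3600) = 6.947e-06, D = 5.455e+06

5.455e+06 m


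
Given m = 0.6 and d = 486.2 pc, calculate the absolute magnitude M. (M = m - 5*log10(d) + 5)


M = m - 5*log10(d) + 5 = 0.6 - 5*log10(486.2) + 5 = -7.8341

-7.8341


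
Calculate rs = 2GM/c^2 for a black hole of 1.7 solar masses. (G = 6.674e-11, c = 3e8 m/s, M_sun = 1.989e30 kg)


M = 1.7 * 1.989e30 kg = 3.3813e+30 kg. rs = 2GM/c^2 = 2 * 6.674e-11 * 3.3813e+30 / (3e8)^2 = 5014.8436

5014.8436 m


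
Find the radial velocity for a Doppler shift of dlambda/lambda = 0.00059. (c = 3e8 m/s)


v = (dlambda/lambda) * c = 0.00059 * 3e8 = 177000.0

177000.0 m/s


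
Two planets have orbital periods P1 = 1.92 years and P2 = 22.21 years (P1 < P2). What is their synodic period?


1/P_syn = |1/P1 - 1/P2| = |1/1.92 - 1/22.21| => P_syn = 2.1017

2.1017 years


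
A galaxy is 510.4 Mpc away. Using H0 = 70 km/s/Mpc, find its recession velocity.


v = H0 * d = 70 * 510.4 = 35728.0

35728.0 km/s


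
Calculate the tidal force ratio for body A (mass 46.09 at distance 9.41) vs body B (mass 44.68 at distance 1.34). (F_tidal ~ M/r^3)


Ratio = (M1/r1^3) / (M2/r2^3) = (46.09/9.41^3) / (44.68/1.34^3) = 0.003

0.003


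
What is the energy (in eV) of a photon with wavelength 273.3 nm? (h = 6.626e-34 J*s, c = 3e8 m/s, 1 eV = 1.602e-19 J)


E = hc/lambda = 6.626e-34 * 3e8 / 2.733e-07 = 7.273e-19 J = 4.5402 eV

4.5402 eV


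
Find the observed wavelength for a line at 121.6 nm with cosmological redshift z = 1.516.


lam_obs = lam_emit * (1 + z) = 121.6 * (1 + 1.516) = 305.9456

305.9456 nm


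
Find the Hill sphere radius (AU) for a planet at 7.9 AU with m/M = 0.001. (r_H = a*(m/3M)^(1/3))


r_H = a * (m/3M)^(1/3) = 7.9 * (0.001/3)^(1/3) = 0.5478

0.5478 AU


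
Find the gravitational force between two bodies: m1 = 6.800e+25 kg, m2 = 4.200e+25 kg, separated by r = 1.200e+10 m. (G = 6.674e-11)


F = G*m1*m2/r^2 = 6.674e-11 * 6.800e+25 * 4.200e+25 / (1.200e+10)^2 = 6.674e-11 * 2.856e+51 / 1.440e+20 = 1.324e+21

1.324e+21 N


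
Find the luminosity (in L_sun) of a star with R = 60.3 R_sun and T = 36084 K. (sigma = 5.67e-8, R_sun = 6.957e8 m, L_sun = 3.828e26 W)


R = 60.3 * 6.957e8 m = 4.195071e+10 m. L = 4*pi*R^2*sigma*T^4 = 4*pi*(4.195071e+10)^2 * 5.67e-8 * 36084^4 = 2.125838414e+33 W. L/L_sun = 2.125838414e+33 / 3.828e26 = 5.553e+06

5.553e+06 L_sun


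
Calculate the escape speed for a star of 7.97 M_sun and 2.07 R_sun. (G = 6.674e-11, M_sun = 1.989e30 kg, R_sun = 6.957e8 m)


M = 7.97 * 1.989e30 kg = 1.585233e+31 kg; R = 2.07 * 6.957e8 m = 1.440099e+09 m. v_esc = sqrt(2GM/R) = sqrt(2 * 6.674e-11 * 1.585233e+31 / 1.440099e+09) = 1.212e+06

1.212e+06 m/s


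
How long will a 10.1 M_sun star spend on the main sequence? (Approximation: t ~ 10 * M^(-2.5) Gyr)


t = 10 * M^(-2.5) = 10 * 10.1^(-2.5) = 0.0308

0.0308 Gyr


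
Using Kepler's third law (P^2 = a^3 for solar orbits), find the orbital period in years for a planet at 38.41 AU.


P = a^(3/2) = 38.41^1.5 = 238.0491

238.0491 years


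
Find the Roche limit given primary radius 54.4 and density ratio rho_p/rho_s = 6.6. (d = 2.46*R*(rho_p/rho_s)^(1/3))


d_Roche = 2.46 * 54.4 * 6.6^(1/3) = 251.024

251.024


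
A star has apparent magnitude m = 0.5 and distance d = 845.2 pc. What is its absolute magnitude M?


M = m - 5*log10(d) + 5 = 0.5 - 5*log10(845.2) + 5 = -9.1348

-9.1348


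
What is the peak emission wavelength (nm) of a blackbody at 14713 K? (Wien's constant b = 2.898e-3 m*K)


lam_max = b / T = 2.898e-3 / 14713 = 1.970e-07 m = 196.9687 nm

196.9687 nm


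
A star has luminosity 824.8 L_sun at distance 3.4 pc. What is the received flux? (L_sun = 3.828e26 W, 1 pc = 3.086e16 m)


F = L / (4*pi*d^2) = 3.157e+29 / (4*pi*(1.049e+17)^2) = 2.282e-06

2.282e-06 W/m^2


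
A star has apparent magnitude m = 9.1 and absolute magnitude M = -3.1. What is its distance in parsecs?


d = 10^((m - M + 5)/5) = 10^((9.1 - -3.1 + 5)/5) = 2754.2287

2754.2287 pc


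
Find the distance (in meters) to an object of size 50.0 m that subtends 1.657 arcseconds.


D = size / theta_rad, theta_rad = 1.657 * pi/(180*3600) = 8.033e-06, D = 6.224e+06

6.224e+06 m


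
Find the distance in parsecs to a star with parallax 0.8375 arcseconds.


d = 1/p = 1/0.8375 = 1.194

1.194 pc


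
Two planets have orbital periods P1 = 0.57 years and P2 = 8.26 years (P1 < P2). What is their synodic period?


1/P_syn = |1/P1 - 1/P2| = |1/0.57 - 1/8.26| => P_syn = 0.6122

0.6122 years


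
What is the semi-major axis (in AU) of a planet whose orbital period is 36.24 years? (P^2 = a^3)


a = P^(2/3) = 36.24^(2/3) = 10.9511

10.9511 AU


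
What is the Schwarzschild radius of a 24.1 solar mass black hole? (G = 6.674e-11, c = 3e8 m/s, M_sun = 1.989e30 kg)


M = 24.1 * 1.989e30 kg = 4.79349e+31 kg. rs = 2GM/c^2 = 2 * 6.674e-11 * 4.79349e+31 / (3e8)^2 = 71092.7828

71092.7828 m


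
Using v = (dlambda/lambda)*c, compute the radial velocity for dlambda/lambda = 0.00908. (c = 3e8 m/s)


v = (dlambda/lambda) * c = 0.00908 * 3e8 = 2.724e+06

2.724e+06 m/s


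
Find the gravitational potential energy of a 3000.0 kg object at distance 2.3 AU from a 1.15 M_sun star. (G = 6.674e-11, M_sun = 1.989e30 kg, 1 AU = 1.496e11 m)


M = 1.15 * 1.989e30 kg = 2.28735e+30 kg; r = 2.3 AU * 1.496e11 m/AU = 3.4408e+11 m. U = -GM*m/r = -(6.674e-11 * 2.28735e+30 * 3000.0) / 3.4408e+11 = -1.331e+12

-1.331e+12 J


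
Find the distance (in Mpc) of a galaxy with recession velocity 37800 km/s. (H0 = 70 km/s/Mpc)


d = v / H0 = 37800 / 70 = 540.0

540.0 Mpc


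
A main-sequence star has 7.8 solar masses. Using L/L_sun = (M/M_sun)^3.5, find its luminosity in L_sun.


L/L_sun = (M/M_sun)^3.5 = 7.8^3.5 = 1325.3516

1325.3516 L_sun


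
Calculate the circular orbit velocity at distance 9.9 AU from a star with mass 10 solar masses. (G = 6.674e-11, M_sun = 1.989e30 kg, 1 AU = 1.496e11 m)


v = sqrt(GM/r) = sqrt(6.674e-11 * 1.989e+31 / 1.481e+12) = 29938.2974

29938.2974 m/s


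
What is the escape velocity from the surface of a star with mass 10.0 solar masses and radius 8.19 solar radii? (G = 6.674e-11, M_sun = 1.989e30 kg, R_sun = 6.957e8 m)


M = 10.0 * 1.989e30 kg = 1.989e+31 kg; R = 8.19 * 6.957e8 m = 5.697783e+09 m. v_esc = sqrt(2GM/R) = sqrt(2 * 6.674e-11 * 1.989e+31 / 5.697783e+09) = 682609.8298

682609.8298 m/s


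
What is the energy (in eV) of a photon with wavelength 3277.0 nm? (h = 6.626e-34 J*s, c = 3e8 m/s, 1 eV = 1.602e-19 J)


E = hc/lambda = 6.626e-34 * 3e8 / 3.277e-06 = 6.066e-20 J = 0.3786 eV

0.3786 eV


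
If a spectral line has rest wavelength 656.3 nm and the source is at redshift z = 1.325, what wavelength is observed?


lam_obs = lam_emit * (1 + z) = 656.3 * (1 + 1.325) = 1525.8975

1525.8975 nm


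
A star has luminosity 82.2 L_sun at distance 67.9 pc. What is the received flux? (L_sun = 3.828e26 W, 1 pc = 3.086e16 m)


F = L / (4*pi*d^2) = 3.147e+28 / (4*pi*(2.095e+18)^2) = 5.703e-10

5.703e-10 W/m^2


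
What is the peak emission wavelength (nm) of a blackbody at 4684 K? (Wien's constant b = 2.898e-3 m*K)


lam_max = b / T = 2.898e-3 / 4684 = 6.187e-07 m = 618.702 nm

618.702 nm


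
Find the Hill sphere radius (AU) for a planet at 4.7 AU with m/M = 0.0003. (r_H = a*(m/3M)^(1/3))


r_H = a * (m/3M)^(1/3) = 4.7 * (0.0003/3)^(1/3) = 0.2182

0.2182 AU


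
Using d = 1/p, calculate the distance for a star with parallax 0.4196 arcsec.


d = 1/p = 1/0.4196 = 2.3832

2.3832 pc


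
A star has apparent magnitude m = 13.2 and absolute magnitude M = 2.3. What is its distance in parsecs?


d = 10^((m - M + 5)/5) = 10^((13.2 - 2.3 + 5)/5) = 1513.5612

1513.5612 pc


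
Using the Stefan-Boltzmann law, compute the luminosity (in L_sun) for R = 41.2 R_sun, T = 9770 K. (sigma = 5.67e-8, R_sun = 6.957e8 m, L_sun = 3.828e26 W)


R = 41.2 * 6.957e8 m = 2.866284e+10 m. L = 4*pi*R^2*sigma*T^4 = 4*pi*(2.866284e+10)^2 * 5.67e-8 * 9770^4 = 5.333467052e+30 W. L/L_sun = 5.333467052e+30 / 3.828e26 = 13932.777

13932.777 L_sun


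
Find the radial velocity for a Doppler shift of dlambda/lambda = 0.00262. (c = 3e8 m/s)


v = (dlambda/lambda) * c = 0.00262 * 3e8 = 786000.0

786000.0 m/s


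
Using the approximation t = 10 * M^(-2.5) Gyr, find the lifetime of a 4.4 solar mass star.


t = 10 * M^(-2.5) = 10 * 4.4^(-2.5) = 0.2462

0.2462 Gyr


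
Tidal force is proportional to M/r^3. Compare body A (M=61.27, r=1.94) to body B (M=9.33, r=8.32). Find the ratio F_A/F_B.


Ratio = (M1/r1^3) / (M2/r2^3) = (61.27/1.94^3) / (9.33/8.32^3) = 518.0015

518.0015


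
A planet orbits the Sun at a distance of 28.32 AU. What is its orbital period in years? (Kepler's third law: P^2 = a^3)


P = a^(3/2) = 28.32^1.5 = 150.7092

150.7092 years


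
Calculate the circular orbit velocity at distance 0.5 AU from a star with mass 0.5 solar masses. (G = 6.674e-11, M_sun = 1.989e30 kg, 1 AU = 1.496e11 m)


v = sqrt(GM/r) = sqrt(6.674e-11 * 9.945e+29 / 7.480e+10) = 29788.2298

29788.2298 m/s


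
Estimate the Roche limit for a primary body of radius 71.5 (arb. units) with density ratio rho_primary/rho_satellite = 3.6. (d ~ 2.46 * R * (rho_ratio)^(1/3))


d_Roche = 2.46 * 71.5 * 3.6^(1/3) = 269.5723

269.5723


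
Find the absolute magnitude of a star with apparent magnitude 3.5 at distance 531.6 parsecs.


M = m - 5*log10(d) + 5 = 3.5 - 5*log10(531.6) + 5 = -5.1279

-5.1279


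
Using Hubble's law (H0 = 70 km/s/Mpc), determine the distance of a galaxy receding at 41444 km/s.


d = v / H0 = 41444 / 70 = 592.0571

592.0571 Mpc


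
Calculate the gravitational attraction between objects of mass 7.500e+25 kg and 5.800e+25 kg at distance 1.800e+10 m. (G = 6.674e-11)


F = G*m1*m2/r^2 = 6.674e-11 * 7.500e+25 * 5.800e+25 / (1.800e+10)^2 = 6.674e-11 * 4.350e+51 / 3.240e+20 = 8.960e+20

8.960e+20 N


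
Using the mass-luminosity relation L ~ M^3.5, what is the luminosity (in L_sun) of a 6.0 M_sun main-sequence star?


L/L_sun = (M/M_sun)^3.5 = 6.0^3.5 = 529.0898

529.0898 L_sun


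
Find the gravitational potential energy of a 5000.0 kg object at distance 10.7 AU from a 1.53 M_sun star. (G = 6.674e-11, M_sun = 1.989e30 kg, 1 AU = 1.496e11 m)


M = 1.53 * 1.989e30 kg = 3.04317e+30 kg; r = 10.7 AU * 1.496e11 m/AU = 1.60072e+12 m. U = -GM*m/r = -(6.674e-11 * 3.04317e+30 * 5000.0) / 1.60072e+12 = -6.344e+11

-6.344e+11 J


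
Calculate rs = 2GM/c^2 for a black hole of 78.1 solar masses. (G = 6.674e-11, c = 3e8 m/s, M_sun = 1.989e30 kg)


M = 78.1 * 1.989e30 kg = 1.553409e+32 kg. rs = 2GM/c^2 = 2 * 6.674e-11 * 1.553409e+32 / (3e8)^2 = 230387.8148

230387.8148 m


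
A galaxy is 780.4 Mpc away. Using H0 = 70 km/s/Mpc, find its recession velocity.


v = H0 * d = 70 * 780.4 = 54628.0

54628.0 km/s


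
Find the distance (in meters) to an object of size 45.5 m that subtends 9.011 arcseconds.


D = size / theta_rad, theta_rad = 9.011 * pi/(180*3600) = 4.369e-05, D = 1.042e+06

1.042e+06 m


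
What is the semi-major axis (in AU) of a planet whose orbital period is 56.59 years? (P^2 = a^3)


a = P^(2/3) = 56.59^(2/3) = 14.7399

14.7399 AU


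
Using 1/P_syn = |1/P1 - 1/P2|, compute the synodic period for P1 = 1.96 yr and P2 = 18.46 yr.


1/P_syn = |1/P1 - 1/P2| = |1/1.96 - 1/18.46| => P_syn = 2.1928

2.1928 years


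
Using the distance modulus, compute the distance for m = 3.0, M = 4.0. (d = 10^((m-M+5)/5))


d = 10^((m - M + 5)/5) = 10^((3.0 - 4.0 + 5)/5) = 6.3096

6.3096 pc


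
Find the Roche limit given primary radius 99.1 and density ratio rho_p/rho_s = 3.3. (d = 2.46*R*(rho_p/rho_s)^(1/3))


d_Roche = 2.46 * 99.1 * 3.3^(1/3) = 362.95

362.95


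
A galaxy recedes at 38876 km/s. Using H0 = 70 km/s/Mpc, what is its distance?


d = v / H0 = 38876 / 70 = 555.3714

555.3714 Mpc


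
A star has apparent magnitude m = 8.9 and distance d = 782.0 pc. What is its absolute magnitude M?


M = m - 5*log10(d) + 5 = 8.9 - 5*log10(782.0) + 5 = -0.566

-0.566


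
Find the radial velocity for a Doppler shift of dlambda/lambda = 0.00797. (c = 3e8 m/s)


v = (dlambda/lambda) * c = 0.00797 * 3e8 = 2.391e+06

2.391e+06 m/s


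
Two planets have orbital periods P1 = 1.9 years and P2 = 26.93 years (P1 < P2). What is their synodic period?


1/P_syn = |1/P1 - 1/P2| = |1/1.9 - 1/26.93| => P_syn = 2.0442

2.0442 years


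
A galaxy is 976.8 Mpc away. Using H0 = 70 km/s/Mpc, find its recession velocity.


v = H0 * d = 70 * 976.8 = 68376.0

68376.0 km/s


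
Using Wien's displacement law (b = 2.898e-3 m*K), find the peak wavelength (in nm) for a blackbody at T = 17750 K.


lam_max = b / T = 2.898e-3 / 17750 = 1.633e-07 m = 163.2676 nm

163.2676 nm


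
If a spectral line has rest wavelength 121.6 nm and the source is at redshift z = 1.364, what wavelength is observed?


lam_obs = lam_emit * (1 + z) = 121.6 * (1 + 1.364) = 287.4624

287.4624 nm


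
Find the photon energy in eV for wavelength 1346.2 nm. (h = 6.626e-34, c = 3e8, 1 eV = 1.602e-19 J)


E = hc/lambda = 6.626e-34 * 3e8 / 1.346e-06 = 1.477e-19 J = 0.9217 eV

0.9217 eV


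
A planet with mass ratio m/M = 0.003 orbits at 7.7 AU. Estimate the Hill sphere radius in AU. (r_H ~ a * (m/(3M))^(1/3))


r_H = a * (m/3M)^(1/3) = 7.7 * (0.003/3)^(1/3) = 0.77

0.77 AU


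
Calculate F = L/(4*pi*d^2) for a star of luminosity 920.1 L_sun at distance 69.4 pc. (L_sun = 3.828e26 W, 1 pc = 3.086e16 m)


F = L / (4*pi*d^2) = 3.522e+29 / (4*pi*(2.142e+18)^2) = 6.111e-09

6.111e-09 W/m^2


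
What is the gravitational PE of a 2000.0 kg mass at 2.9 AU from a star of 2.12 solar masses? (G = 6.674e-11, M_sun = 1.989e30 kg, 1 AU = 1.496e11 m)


M = 2.12 * 1.989e30 kg = 4.21668e+30 kg; r = 2.9 AU * 1.496e11 m/AU = 4.3384e+11 m. U = -GM*m/r = -(6.674e-11 * 4.21668e+30 * 2000.0) / 4.3384e+11 = -1.297e+12

-1.297e+12 J


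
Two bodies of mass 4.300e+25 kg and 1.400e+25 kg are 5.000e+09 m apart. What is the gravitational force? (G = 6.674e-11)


F = G*m1*m2/r^2 = 6.674e-11 * 4.300e+25 * 1.400e+25 / (5.000e+09)^2 = 6.674e-11 * 6.020e+50 / 2.500e+19 = 1.607e+21

1.607e+21 N


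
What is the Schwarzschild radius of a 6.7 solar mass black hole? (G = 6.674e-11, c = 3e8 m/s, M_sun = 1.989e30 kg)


M = 6.7 * 1.989e30 kg = 1.33263e+31 kg. rs = 2GM/c^2 = 2 * 6.674e-11 * 1.33263e+31 / (3e8)^2 = 19764.3836

19764.3836 m


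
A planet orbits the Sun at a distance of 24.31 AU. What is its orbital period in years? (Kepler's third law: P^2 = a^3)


P = a^(3/2) = 24.31^1.5 = 119.8609

119.8609 years


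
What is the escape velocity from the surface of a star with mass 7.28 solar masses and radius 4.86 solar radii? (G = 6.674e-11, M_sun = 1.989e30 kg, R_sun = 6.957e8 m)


M = 7.28 * 1.989e30 kg = 1.447992e+31 kg; R = 4.86 * 6.957e8 m = 3.381102e+09 m. v_esc = sqrt(2GM/R) = sqrt(2 * 6.674e-11 * 1.447992e+31 / 3.381102e+09) = 756070.0658

756070.0658 m/s


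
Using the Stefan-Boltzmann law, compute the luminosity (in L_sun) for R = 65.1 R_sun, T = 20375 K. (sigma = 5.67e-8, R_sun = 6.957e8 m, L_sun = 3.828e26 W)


R = 65.1 * 6.957e8 m = 4.529007e+10 m. L = 4*pi*R^2*sigma*T^4 = 4*pi*(4.529007e+10)^2 * 5.67e-8 * 20375^4 = 2.518775014e+32 W. L/L_sun = 2.518775014e+32 / 3.828e26 = 657987.2031

657987.2031 L_sun


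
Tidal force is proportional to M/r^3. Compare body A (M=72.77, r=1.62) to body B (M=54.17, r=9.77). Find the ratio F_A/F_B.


Ratio = (M1/r1^3) / (M2/r2^3) = (72.77/1.62^3) / (54.17/9.77^3) = 294.6675

294.6675


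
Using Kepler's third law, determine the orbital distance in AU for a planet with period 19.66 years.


a = P^(2/3) = 19.66^(2/3) = 7.2843

7.2843 AU


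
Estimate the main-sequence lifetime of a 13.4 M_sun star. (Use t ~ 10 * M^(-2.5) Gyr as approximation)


t = 10 * M^(-2.5) = 10 * 13.4^(-2.5) = 0.0152

0.0152 Gyr


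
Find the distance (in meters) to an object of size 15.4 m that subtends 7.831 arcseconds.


D = size / theta_rad, theta_rad = 7.831 * pi/(180*3600) = 3.797e-05, D = 405628.6574

405628.6574 m


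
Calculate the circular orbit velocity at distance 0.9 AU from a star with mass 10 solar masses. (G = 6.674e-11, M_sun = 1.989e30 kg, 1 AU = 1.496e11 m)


v = sqrt(GM/r) = sqrt(6.674e-11 * 1.989e+31 / 1.346e+11) = 99294.0994

99294.0994 m/s


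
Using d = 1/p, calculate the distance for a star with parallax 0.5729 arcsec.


d = 1/p = 1/0.5729 = 1.7455

1.7455 pc


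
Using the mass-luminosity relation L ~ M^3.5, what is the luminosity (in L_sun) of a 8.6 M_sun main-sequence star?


L/L_sun = (M/M_sun)^3.5 = 8.6^3.5 = 1865.2823

1865.2823 L_sun


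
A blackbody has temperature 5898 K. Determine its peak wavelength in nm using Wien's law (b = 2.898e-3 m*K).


lam_max = b / T = 2.898e-3 / 5898 = 4.914e-07 m = 491.353 nm

491.353 nm


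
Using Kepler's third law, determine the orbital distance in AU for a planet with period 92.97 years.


a = P^(2/3) = 92.97^(2/3) = 20.5224

20.5224 AU


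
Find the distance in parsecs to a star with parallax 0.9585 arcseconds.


d = 1/p = 1/0.9585 = 1.0433

1.0433 pc


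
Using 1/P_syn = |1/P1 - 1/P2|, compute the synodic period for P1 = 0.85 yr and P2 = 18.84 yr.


1/P_syn = |1/P1 - 1/P2| = |1/0.85 - 1/18.84| => P_syn = 0.8902

0.8902 years


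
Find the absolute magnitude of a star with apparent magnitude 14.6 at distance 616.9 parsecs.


M = m - 5*log10(d) + 5 = 14.6 - 5*log10(616.9) + 5 = 5.6489

5.6489


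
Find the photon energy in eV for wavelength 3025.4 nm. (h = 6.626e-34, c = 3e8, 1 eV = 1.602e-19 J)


E = hc/lambda = 6.626e-34 * 3e8 / 3.025e-06 = 6.570e-20 J = 0.4101 eV

0.4101 eV


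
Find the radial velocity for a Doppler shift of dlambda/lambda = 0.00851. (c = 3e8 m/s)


v = (dlambda/lambda) * c = 0.00851 * 3e8 = 2.553e+06

2.553e+06 m/s


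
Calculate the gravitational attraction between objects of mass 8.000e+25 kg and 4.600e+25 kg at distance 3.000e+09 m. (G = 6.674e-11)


F = G*m1*m2/r^2 = 6.674e-11 * 8.000e+25 * 4.600e+25 / (3.000e+09)^2 = 6.674e-11 * 3.680e+51 / 9.000e+18 = 2.729e+22

2.729e+22 N


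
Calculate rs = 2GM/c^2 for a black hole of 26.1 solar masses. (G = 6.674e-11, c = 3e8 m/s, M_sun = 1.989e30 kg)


M = 26.1 * 1.989e30 kg = 5.19129e+31 kg. rs = 2GM/c^2 = 2 * 6.674e-11 * 5.19129e+31 / (3e8)^2 = 76992.5988

76992.5988 m


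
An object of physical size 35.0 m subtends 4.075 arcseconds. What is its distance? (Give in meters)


D = size / theta_rad, theta_rad = 4.075 * pi/(180*3600) = 1.976e-05, D = 1.772e+06

1.772e+06 m


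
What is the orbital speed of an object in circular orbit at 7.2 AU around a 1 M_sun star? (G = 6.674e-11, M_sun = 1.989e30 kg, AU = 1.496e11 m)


v = sqrt(GM/r) = sqrt(6.674e-11 * 1.989e+30 / 1.077e+12) = 11101.4178

11101.4178 m/s


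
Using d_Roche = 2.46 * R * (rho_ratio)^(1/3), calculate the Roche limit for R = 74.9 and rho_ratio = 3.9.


d_Roche = 2.46 * 74.9 * 3.9^(1/3) = 290.027

290.027


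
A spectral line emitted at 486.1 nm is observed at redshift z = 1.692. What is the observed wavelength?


lam_obs = lam_emit * (1 + z) = 486.1 * (1 + 1.692) = 1308.5812

1308.5812 nm


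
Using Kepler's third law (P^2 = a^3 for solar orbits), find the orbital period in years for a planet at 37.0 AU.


P = a^(3/2) = 37.0^1.5 = 225.0622

225.0622 years


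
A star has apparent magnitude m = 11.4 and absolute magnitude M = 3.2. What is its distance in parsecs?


d = 10^((m - M + 5)/5) = 10^((11.4 - 3.2 + 5)/5) = 436.5158

436.5158 pc


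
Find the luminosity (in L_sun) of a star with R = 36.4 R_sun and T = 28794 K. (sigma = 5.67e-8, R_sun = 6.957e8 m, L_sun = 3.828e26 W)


R = 36.4 * 6.957e8 m = 2.532348e+10 m. L = 4*pi*R^2*sigma*T^4 = 4*pi*(2.532348e+10)^2 * 5.67e-8 * 28794^4 = 3.140853632e+32 W. L/L_sun = 3.140853632e+32 / 3.828e26 = 820494.6793

820494.6793 L_sun


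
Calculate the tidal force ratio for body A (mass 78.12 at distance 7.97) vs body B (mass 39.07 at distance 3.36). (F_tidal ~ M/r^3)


Ratio = (M1/r1^3) / (M2/r2^3) = (78.12/7.97^3) / (39.07/3.36^3) = 0.1498

0.1498


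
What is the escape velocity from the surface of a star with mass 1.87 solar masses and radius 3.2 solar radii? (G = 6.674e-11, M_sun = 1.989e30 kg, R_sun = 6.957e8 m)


M = 1.87 * 1.989e30 kg = 3.71943e+30 kg; R = 3.2 * 6.957e8 m = 2.22624e+09 m. v_esc = sqrt(2GM/R) = sqrt(2 * 6.674e-11 * 3.71943e+30 / 2.22624e+09) = 472237.3172

472237.3172 m/s


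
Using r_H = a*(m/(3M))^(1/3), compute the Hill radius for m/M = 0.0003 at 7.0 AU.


r_H = a * (m/3M)^(1/3) = 7.0 * (0.0003/3)^(1/3) = 0.3249

0.3249 AU


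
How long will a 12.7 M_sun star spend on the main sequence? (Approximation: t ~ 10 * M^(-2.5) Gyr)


t = 10 * M^(-2.5) = 10 * 12.7^(-2.5) = 0.0174

0.0174 Gyr


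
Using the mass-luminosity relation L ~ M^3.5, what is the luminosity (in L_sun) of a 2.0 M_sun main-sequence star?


L/L_sun = (M/M_sun)^3.5 = 2.0^3.5 = 11.3137

11.3137 L_sun


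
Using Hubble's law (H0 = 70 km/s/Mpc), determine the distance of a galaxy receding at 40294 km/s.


d = v / H0 = 40294 / 70 = 575.6286

575.6286 Mpc


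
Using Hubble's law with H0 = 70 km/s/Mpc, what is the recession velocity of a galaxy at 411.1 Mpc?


v = H0 * d = 70 * 411.1 = 28777.0

28777.0 km/s


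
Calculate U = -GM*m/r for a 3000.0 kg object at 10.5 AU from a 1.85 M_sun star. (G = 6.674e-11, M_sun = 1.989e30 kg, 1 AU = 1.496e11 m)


M = 1.85 * 1.989e30 kg = 3.67965e+30 kg; r = 10.5 AU * 1.496e11 m/AU = 1.5708e+12 m. U = -GM*m/r = -(6.674e-11 * 3.67965e+30 * 3000.0) / 1.5708e+12 = -4.690e+11

-4.690e+11 J


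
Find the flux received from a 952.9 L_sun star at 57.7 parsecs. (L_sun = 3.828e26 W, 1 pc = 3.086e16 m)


F = L / (4*pi*d^2) = 3.648e+29 / (4*pi*(1.781e+18)^2) = 9.155e-09

9.155e-09 W/m^2


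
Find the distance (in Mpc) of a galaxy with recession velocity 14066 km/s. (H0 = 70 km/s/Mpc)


d = v / H0 = 14066 / 70 = 200.9429

200.9429 Mpc


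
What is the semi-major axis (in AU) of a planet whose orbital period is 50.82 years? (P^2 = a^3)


a = P^(2/3) = 50.82^(2/3) = 13.7201

13.7201 AU


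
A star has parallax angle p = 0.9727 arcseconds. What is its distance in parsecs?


d = 1/p = 1/0.9727 = 1.0281

1.0281 pc


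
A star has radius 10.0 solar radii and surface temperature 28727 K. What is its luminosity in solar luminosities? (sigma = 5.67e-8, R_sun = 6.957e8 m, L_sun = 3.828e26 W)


R = 10.0 * 6.957e8 m = 6.957e+09 m. L = 4*pi*R^2*sigma*T^4 = 4*pi*(6.957e+09)^2 * 5.67e-8 * 28727^4 = 2.348540356e+31 W. L/L_sun = 2.348540356e+31 / 3.828e26 = 61351.6289

61351.6289 L_sun


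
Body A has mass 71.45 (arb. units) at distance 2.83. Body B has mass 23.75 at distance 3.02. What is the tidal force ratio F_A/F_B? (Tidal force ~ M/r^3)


Ratio = (M1/r1^3) / (M2/r2^3) = (71.45/2.83^3) / (23.75/3.02^3) = 3.6559

3.6559


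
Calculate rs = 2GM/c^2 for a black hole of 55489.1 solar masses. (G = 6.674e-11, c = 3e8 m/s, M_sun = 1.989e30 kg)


M = 55489.1 * 1.989e30 kg = 1.103678199e+35 kg. rs = 2GM/c^2 = 2 * 6.674e-11 * 1.103678199e+35 / (3e8)^2 = 1.637e+08

1.637e+08 m


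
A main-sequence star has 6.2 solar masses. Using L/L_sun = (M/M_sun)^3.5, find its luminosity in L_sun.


L/L_sun = (M/M_sun)^3.5 = 6.2^3.5 = 593.4319

593.4319 L_sun


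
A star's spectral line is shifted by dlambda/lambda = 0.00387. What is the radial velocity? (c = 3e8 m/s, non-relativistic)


v = (dlambda/lambda) * c = 0.00387 * 3e8 = 1.161e+06

1.161e+06 m/s
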